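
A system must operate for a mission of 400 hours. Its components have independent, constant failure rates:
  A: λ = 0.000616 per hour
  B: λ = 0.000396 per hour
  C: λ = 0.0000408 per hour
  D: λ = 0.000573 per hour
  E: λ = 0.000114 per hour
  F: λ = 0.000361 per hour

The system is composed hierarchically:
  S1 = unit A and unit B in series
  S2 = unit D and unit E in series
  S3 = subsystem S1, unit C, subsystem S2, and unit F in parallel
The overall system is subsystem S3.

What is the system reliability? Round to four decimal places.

R(A) = exp(−0.000616 × 400) = 0.781610
R(B) = exp(−0.000396 × 400) = 0.853508
R(C) = exp(−0.0000408 × 400) = 0.983812
R(D) = exp(−0.000573 × 400) = 0.795169
R(E) = exp(−0.000114 × 400) = 0.955424
R(F) = exp(−0.000361 × 400) = 0.865541
Series (A and B): 0.781610 × 0.853508 = 0.667110
Series (D and E): 0.795169 × 0.955424 = 0.759724
Parallel ([0.667110], C, [0.759724], and F): 1 − (1 − 0.667110)(1 − 0.983812)(1 − 0.759724)(1 − 0.865541) = 0.9998

0.9998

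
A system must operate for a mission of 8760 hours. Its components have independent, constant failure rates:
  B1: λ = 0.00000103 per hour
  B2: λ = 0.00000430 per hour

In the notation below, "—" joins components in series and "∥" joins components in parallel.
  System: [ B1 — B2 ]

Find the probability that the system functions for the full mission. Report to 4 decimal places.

R(B1) = exp(−0.00000103 × 8760) = 0.991018
R(B2) = exp(−0.00000430 × 8760) = 0.963033
Series (B1 and B2): 0.991018 × 0.963033 = 0.9544

0.9544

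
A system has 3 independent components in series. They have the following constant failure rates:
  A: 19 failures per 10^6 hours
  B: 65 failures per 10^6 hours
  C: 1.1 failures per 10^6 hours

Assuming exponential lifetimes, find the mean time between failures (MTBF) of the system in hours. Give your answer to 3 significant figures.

11800

Series of exponential components: λ_sys = Σ λ_i
λ_sys = 0.000019 + 0.000065 + 0.0000011 = 8.5100e-05 /h
MTBF = 1 / λ_sys = 11800 h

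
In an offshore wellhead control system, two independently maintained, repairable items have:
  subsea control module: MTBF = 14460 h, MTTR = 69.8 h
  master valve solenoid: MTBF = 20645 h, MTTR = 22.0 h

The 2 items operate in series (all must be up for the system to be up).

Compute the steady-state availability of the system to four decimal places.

0.9941

A(subsea control module) = MTBF/(MTBF+MTTR) = 14460/(14460+69.8) = 0.995196
A(master valve solenoid) = MTBF/(MTBF+MTTR) = 20645/(20645+22.0) = 0.998936
Series availability: 0.995196 × 0.998936 = 0.9941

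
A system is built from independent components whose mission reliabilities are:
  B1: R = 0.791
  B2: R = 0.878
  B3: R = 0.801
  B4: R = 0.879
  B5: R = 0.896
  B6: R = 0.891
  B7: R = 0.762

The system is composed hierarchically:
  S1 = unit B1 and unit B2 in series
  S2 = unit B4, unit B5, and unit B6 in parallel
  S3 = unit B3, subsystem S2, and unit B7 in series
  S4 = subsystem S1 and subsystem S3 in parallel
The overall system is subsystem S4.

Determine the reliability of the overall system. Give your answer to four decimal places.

0.8807

Series (B1 and B2): 0.791000 × 0.878000 = 0.694498
Parallel (B4, B5, and B6): 1 − (1 − 0.879000)(1 − 0.896000)(1 − 0.891000) = 0.998628
Series (B3, [0.998628], and B7): 0.801000 × 0.998628 × 0.762000 = 0.609525
Parallel ([0.694498] and [0.609525]): 1 − (1 − 0.694498)(1 − 0.609525) = 0.8807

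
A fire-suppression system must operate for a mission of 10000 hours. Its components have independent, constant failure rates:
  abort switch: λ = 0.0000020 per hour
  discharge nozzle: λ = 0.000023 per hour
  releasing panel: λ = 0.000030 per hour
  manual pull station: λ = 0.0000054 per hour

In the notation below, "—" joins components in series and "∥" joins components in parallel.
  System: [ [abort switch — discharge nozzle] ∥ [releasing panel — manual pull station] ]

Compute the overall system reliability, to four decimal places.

0.9341

R(abort switch) = exp(−0.0000020 × 10000) = 0.980199
R(discharge nozzle) = exp(−0.000023 × 10000) = 0.794534
R(releasing panel) = exp(−0.000030 × 10000) = 0.740818
R(manual pull station) = exp(−0.0000054 × 10000) = 0.947432
Series (abort switch and discharge nozzle): 0.980199 × 0.794534 = 0.778801
Series (releasing panel and manual pull station): 0.740818 × 0.947432 = 0.701875
Parallel ([0.778801] and [0.701875]): 1 − (1 − 0.778801)(1 − 0.701875) = 0.9341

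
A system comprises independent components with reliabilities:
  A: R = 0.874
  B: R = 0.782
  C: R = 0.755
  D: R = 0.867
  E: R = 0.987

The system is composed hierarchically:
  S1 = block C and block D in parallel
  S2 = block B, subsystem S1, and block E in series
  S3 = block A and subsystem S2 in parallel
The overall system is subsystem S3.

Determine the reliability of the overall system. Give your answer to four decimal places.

Parallel (C and D): 1 − (1 − 0.755000)(1 − 0.867000) = 0.967415
Series (B, [0.967415], and E): 0.782000 × 0.967415 × 0.987000 = 0.746684
Parallel (A and [0.746684]): 1 − (1 − 0.874000)(1 − 0.746684) = 0.9681

0.9681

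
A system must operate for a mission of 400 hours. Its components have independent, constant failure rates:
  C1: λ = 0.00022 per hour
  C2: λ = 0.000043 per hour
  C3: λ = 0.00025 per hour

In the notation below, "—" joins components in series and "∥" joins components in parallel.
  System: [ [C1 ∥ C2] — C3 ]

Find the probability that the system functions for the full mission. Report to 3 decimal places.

0.904

R(C1) = exp(−0.00022 × 400) = 0.91576
R(C2) = exp(−0.000043 × 400) = 0.98295
R(C3) = exp(−0.00025 × 400) = 0.90484
Parallel (C1 and C2): 1 − (1 − 0.91576)(1 − 0.98295) = 0.99856
Series ([0.99856] and C3): 0.99856 × 0.90484 = 0.904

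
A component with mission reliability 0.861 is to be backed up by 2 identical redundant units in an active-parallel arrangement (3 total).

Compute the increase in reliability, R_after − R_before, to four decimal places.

R_before = 0.861
R_after = 1 − (1 − 0.861)^3 = 0.9973
ΔR = 0.9973 − 0.861 = 0.1363

0.1363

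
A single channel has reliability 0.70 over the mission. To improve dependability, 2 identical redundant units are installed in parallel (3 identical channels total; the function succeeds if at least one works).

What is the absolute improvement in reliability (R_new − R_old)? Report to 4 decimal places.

R_before = 0.70
R_after = 1 − (1 − 0.70)^3 = 0.9730
ΔR = 0.9730 − 0.70 = 0.2730

0.2730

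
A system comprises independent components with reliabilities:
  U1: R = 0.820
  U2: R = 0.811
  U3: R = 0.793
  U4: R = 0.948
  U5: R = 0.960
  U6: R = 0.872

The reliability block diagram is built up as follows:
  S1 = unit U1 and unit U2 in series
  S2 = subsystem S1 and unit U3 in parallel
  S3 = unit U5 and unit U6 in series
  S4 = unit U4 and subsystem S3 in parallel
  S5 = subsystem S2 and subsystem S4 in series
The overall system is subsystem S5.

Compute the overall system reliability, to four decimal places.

0.9228

Series (U1 and U2): 0.820000 × 0.811000 = 0.665020
Parallel ([0.665020] and U3): 1 − (1 − 0.665020)(1 − 0.793000) = 0.930659
Series (U5 and U6): 0.960000 × 0.872000 = 0.837120
Parallel (U4 and [0.837120]): 1 − (1 − 0.948000)(1 − 0.837120) = 0.991530
Series ([0.930659] and [0.991530]): 0.930659 × 0.991530 = 0.9228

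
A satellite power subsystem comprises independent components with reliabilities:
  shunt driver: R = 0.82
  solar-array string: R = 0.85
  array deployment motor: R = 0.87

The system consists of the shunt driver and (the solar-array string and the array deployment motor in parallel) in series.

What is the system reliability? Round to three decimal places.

Parallel (solar-array string and array deployment motor): 1 − (1 − 0.85000)(1 − 0.87000) = 0.98050
Series (shunt driver and [0.98050]): 0.82000 × 0.98050 = 0.804

0.804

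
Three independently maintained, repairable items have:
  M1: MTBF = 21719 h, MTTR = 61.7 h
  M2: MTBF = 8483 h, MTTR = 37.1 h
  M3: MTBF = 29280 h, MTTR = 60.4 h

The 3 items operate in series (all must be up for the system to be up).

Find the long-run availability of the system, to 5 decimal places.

0.99078

A(M1) = MTBF/(MTBF+MTTR) = 21719/(21719+61.7) = 0.997167
A(M2) = MTBF/(MTBF+MTTR) = 8483/(8483+37.1) = 0.995646
A(M3) = MTBF/(MTBF+MTTR) = 29280/(29280+60.4) = 0.997941
Series availability: 0.997167 × 0.995646 × 0.997941 = 0.99078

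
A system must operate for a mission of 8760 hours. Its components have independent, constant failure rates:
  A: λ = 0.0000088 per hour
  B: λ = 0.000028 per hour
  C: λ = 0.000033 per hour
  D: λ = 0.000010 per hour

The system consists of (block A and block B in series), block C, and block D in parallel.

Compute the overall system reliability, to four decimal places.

R(A) = exp(−0.0000088 × 8760) = 0.925808
R(B) = exp(−0.000028 × 8760) = 0.782485
R(C) = exp(−0.000033 × 8760) = 0.748952
R(D) = exp(−0.000010 × 8760) = 0.916127
Series (A and B): 0.925808 × 0.782485 = 0.724431
Parallel ([0.724431], C, and D): 1 − (1 − 0.724431)(1 − 0.748952)(1 − 0.916127) = 0.9942

0.9942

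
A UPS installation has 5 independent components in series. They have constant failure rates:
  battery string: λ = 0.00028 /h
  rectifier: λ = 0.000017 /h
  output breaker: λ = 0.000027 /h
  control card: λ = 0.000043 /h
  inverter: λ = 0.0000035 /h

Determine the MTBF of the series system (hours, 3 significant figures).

2700

Series of exponential components: λ_sys = Σ λ_i
λ_sys = 0.00028 + 0.000017 + 0.000027 + 0.000043 + 0.0000035 = 3.7050e-04 /h
MTBF = 1 / λ_sys = 2700 h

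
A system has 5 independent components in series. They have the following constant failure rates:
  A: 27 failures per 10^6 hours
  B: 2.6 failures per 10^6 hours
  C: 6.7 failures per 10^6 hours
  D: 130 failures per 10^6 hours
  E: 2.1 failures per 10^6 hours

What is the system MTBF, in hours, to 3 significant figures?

5940

Series of exponential components: λ_sys = Σ λ_i
λ_sys = 0.000027 + 0.0000026 + 0.0000067 + 0.00013 + 0.0000021 = 1.6840e-04 /h
MTBF = 1 / λ_sys = 5940 h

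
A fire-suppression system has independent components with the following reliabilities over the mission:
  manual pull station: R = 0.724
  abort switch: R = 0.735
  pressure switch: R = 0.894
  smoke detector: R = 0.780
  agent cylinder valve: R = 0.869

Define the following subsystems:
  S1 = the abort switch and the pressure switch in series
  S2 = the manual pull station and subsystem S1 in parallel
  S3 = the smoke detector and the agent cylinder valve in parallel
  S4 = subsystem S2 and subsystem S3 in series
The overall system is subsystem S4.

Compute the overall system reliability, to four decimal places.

Series (abort switch and pressure switch): 0.735000 × 0.894000 = 0.657090
Parallel (manual pull station and [0.657090]): 1 − (1 − 0.724000)(1 − 0.657090) = 0.905357
Parallel (smoke detector and agent cylinder valve): 1 − (1 − 0.780000)(1 − 0.869000) = 0.971180
Series ([0.905357] and [0.971180]): 0.905357 × 0.971180 = 0.8793

0.8793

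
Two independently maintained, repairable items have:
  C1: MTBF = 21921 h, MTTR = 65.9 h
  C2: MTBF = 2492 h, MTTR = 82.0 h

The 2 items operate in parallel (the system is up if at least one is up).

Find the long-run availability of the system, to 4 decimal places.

0.9999

A(C1) = MTBF/(MTBF+MTTR) = 21921/(21921+65.9) = 0.997003
A(C2) = MTBF/(MTBF+MTTR) = 2492/(2492+82.0) = 0.968143
Parallel availability: 1 − (1 − 0.997003)(1 − 0.968143) = 0.9999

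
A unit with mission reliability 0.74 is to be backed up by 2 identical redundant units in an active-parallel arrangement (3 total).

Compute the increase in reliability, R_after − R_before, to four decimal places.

R_before = 0.74
R_after = 1 − (1 − 0.74)^3 = 0.9824
ΔR = 0.9824 − 0.74 = 0.2424

0.2424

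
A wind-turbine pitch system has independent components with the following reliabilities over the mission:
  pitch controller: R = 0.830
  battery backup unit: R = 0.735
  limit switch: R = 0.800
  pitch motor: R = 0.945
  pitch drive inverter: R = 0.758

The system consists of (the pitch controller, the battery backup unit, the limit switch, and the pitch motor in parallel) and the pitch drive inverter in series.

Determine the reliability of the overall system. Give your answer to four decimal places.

Parallel (pitch controller, battery backup unit, limit switch, and pitch motor): 1 − (1 − 0.830000)(1 − 0.735000)(1 − 0.800000)(1 − 0.945000) = 0.999504
Series ([0.999504] and pitch drive inverter): 0.999504 × 0.758000 = 0.7576

0.7576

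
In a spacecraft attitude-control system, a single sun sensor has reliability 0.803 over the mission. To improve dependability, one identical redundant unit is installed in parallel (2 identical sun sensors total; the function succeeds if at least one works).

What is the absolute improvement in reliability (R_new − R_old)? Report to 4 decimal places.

0.1582

R_before = 0.803
R_after = 1 − (1 − 0.803)^2 = 0.9612
ΔR = 0.9612 − 0.803 = 0.1582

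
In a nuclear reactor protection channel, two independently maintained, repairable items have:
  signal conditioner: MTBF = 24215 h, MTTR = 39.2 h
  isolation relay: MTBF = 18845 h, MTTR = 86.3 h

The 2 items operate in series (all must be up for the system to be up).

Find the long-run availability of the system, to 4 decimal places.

A(signal conditioner) = MTBF/(MTBF+MTTR) = 24215/(24215+39.2) = 0.998384
A(isolation relay) = MTBF/(MTBF+MTTR) = 18845/(18845+86.3) = 0.995441
Series availability: 0.998384 × 0.995441 = 0.9938

0.9938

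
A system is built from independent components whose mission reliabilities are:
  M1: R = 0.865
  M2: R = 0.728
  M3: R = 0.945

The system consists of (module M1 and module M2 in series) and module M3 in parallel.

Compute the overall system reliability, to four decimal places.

0.9796

Series (M1 and M2): 0.865000 × 0.728000 = 0.629720
Parallel ([0.629720] and M3): 1 − (1 − 0.629720)(1 − 0.945000) = 0.9796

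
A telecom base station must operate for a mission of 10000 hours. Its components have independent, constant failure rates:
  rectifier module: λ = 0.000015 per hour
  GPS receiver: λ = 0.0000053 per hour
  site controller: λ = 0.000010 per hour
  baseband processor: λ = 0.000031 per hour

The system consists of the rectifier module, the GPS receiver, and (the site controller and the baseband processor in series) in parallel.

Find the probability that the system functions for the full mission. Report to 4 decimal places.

0.9976

R(rectifier module) = exp(−0.000015 × 10000) = 0.860708
R(GPS receiver) = exp(−0.0000053 × 10000) = 0.948380
R(site controller) = exp(−0.000010 × 10000) = 0.904837
R(baseband processor) = exp(−0.000031 × 10000) = 0.733447
Series (site controller and baseband processor): 0.904837 × 0.733447 = 0.663650
Parallel (rectifier module, GPS receiver, and [0.663650]): 1 − (1 − 0.860708)(1 − 0.948380)(1 − 0.663650) = 0.9976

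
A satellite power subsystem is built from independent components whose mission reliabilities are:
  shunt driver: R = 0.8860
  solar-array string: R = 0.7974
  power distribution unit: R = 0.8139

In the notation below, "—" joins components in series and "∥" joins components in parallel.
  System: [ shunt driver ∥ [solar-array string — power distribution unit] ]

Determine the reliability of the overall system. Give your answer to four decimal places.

Series (solar-array string and power distribution unit): 0.797400 × 0.813900 = 0.649004
Parallel (shunt driver and [0.649004]): 1 − (1 − 0.886000)(1 − 0.649004) = 0.9600

0.9600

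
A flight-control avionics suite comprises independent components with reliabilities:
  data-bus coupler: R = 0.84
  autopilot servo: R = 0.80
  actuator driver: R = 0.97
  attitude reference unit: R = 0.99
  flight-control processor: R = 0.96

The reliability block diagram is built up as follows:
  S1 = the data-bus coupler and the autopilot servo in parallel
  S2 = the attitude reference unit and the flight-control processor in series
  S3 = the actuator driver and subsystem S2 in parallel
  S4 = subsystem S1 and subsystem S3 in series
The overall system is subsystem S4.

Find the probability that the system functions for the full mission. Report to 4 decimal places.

Parallel (data-bus coupler and autopilot servo): 1 − (1 − 0.840000)(1 − 0.800000) = 0.968000
Series (attitude reference unit and flight-control processor): 0.990000 × 0.960000 = 0.950400
Parallel (actuator driver and [0.950400]): 1 − (1 − 0.970000)(1 − 0.950400) = 0.998512
Series ([0.968000] and [0.998512]): 0.968000 × 0.998512 = 0.9666

0.9666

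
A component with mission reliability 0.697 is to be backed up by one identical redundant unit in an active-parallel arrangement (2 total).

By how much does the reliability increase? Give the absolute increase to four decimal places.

R_before = 0.697
R_after = 1 − (1 − 0.697)^2 = 0.9082
ΔR = 0.9082 − 0.697 = 0.2112

0.2112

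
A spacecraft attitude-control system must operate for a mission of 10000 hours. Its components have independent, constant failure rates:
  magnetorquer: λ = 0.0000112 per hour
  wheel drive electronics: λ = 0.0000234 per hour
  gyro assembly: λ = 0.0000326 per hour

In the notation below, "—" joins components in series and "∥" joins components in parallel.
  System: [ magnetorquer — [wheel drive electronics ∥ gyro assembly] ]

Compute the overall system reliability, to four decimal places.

0.8422

R(magnetorquer) = exp(−0.0000112 × 10000) = 0.894044
R(wheel drive electronics) = exp(−0.0000234 × 10000) = 0.791362
R(gyro assembly) = exp(−0.0000326 × 10000) = 0.721805
Parallel (wheel drive electronics and gyro assembly): 1 − (1 − 0.791362)(1 − 0.721805) = 0.941958
Series (magnetorquer and [0.941958]): 0.894044 × 0.941958 = 0.8422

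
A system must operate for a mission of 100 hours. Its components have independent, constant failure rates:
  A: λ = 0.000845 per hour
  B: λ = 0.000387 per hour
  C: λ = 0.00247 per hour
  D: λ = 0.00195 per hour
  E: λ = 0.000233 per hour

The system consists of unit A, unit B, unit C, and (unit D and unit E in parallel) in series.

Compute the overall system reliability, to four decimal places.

R(A) = exp(−0.000845 × 100) = 0.918972
R(B) = exp(−0.000387 × 100) = 0.962039
R(C) = exp(−0.00247 × 100) = 0.781141
R(D) = exp(−0.00195 × 100) = 0.822835
R(E) = exp(−0.000233 × 100) = 0.976969
Parallel (D and E): 1 − (1 − 0.822835)(1 − 0.976969) = 0.995920
Series (A, B, C, and [0.995920]): 0.918972 × 0.962039 × 0.781141 × 0.995920 = 0.6878

0.6878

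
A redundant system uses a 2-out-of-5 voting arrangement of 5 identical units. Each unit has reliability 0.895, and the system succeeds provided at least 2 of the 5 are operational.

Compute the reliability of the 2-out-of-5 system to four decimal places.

R = Σ_{i=2}^{5} C(5,i) p^i (1−p)^{5−i} with p = 0.895
C(5,2)·0.895^2·0.105^3 = 0.009273
C(5,3)·0.895^3·0.105^2 = 0.079040
C(5,4)·0.895^4·0.105^1 = 0.336862
C(5,5)·0.895^5·0.105^0 = 0.574269
Sum = 0.9994

0.9994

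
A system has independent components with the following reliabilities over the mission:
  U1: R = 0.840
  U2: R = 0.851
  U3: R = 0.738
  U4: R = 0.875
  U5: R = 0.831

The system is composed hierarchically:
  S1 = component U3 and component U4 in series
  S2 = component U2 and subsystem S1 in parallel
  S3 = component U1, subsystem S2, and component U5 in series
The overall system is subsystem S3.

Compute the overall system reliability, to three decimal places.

Series (U3 and U4): 0.73800 × 0.87500 = 0.64575
Parallel (U2 and [0.64575]): 1 − (1 − 0.85100)(1 − 0.64575) = 0.94722
Series (U1, [0.94722], and U5): 0.84000 × 0.94722 × 0.83100 = 0.661

0.661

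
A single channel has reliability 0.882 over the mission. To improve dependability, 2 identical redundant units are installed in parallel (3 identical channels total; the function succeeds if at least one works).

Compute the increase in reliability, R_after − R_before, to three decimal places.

0.116

R_before = 0.882
R_after = 1 − (1 − 0.882)^3 = 0.998
ΔR = 0.998 − 0.882 = 0.116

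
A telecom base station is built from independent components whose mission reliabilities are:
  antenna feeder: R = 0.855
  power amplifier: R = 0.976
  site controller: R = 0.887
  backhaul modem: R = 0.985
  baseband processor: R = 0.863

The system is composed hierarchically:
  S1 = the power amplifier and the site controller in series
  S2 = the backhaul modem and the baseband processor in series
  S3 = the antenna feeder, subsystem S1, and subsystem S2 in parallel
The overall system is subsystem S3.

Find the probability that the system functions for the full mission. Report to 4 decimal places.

Series (power amplifier and site controller): 0.976000 × 0.887000 = 0.865712
Series (backhaul modem and baseband processor): 0.985000 × 0.863000 = 0.850055
Parallel (antenna feeder, [0.865712], and [0.850055]): 1 − (1 − 0.855000)(1 − 0.865712)(1 − 0.850055) = 0.9971

0.9971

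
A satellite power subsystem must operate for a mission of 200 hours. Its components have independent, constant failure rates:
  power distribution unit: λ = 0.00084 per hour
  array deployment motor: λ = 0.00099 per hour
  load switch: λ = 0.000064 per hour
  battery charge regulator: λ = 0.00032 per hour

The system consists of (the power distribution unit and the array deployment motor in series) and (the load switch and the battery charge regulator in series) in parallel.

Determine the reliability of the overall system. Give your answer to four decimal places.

R(power distribution unit) = exp(−0.00084 × 200) = 0.845354
R(array deployment motor) = exp(−0.00099 × 200) = 0.820370
R(load switch) = exp(−0.000064 × 200) = 0.987282
R(battery charge regulator) = exp(−0.00032 × 200) = 0.938005
Series (power distribution unit and array deployment motor): 0.845354 × 0.820370 = 0.693503
Series (load switch and battery charge regulator): 0.987282 × 0.938005 = 0.926075
Parallel ([0.693503] and [0.926075]): 1 − (1 − 0.693503)(1 − 0.926075) = 0.9773

0.9773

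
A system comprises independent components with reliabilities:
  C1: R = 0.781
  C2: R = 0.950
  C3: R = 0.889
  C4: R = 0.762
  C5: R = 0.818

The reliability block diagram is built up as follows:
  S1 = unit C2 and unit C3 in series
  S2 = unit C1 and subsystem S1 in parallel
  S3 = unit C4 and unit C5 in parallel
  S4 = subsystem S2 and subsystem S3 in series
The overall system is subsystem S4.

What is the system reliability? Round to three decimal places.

0.924

Series (C2 and C3): 0.95000 × 0.88900 = 0.84455
Parallel (C1 and [0.84455]): 1 − (1 − 0.78100)(1 − 0.84455) = 0.96596
Parallel (C4 and C5): 1 − (1 − 0.76200)(1 − 0.81800) = 0.95668
Series ([0.96596] and [0.95668]): 0.96596 × 0.95668 = 0.924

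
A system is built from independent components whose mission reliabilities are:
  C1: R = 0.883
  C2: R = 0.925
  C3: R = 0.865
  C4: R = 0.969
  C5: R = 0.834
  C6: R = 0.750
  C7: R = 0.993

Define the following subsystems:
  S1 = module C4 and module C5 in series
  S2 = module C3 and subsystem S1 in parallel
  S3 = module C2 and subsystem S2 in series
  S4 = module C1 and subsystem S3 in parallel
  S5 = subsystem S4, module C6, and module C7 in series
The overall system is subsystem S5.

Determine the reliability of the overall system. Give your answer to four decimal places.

Series (C4 and C5): 0.969000 × 0.834000 = 0.808146
Parallel (C3 and [0.808146]): 1 − (1 − 0.865000)(1 − 0.808146) = 0.974100
Series (C2 and [0.974100]): 0.925000 × 0.974100 = 0.901043
Parallel (C1 and [0.901043]): 1 − (1 − 0.883000)(1 − 0.901043) = 0.988422
Series ([0.988422], C6, and C7): 0.988422 × 0.750000 × 0.993000 = 0.7361

0.7361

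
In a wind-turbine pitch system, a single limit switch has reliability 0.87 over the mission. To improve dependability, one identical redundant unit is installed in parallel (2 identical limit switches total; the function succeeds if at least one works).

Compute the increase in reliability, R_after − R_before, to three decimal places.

0.113

R_before = 0.87
R_after = 1 − (1 − 0.87)^2 = 0.983
ΔR = 0.983 − 0.87 = 0.113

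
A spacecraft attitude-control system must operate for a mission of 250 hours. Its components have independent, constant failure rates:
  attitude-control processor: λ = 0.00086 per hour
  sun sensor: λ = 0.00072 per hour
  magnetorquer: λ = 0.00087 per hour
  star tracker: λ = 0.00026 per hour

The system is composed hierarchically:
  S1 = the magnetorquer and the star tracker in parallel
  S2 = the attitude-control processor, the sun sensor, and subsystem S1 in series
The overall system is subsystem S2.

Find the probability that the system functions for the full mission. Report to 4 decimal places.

0.6654

R(attitude-control processor) = exp(−0.00086 × 250) = 0.806541
R(sun sensor) = exp(−0.00072 × 250) = 0.835270
R(magnetorquer) = exp(−0.00087 × 250) = 0.804528
R(star tracker) = exp(−0.00026 × 250) = 0.937067
Parallel (magnetorquer and star tracker): 1 − (1 − 0.804528)(1 − 0.937067) = 0.987698
Series (attitude-control processor, sun sensor, and [0.987698]): 0.806541 × 0.835270 × 0.987698 = 0.6654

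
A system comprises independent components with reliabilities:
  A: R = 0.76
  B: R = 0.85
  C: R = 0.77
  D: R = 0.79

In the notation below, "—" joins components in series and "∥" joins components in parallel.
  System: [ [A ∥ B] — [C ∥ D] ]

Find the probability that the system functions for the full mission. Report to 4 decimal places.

Parallel (A and B): 1 − (1 − 0.760000)(1 − 0.850000) = 0.964000
Parallel (C and D): 1 − (1 − 0.770000)(1 − 0.790000) = 0.951700
Series ([0.964000] and [0.951700]): 0.964000 × 0.951700 = 0.9174

0.9174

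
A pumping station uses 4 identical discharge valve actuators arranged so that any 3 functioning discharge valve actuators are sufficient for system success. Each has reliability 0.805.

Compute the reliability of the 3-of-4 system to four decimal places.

0.8268

R = Σ_{i=3}^{4} C(4,i) p^i (1−p)^{4−i} with p = 0.805
C(4,3)·0.805^3·0.195^1 = 0.406895
C(4,4)·0.805^4·0.195^0 = 0.419936
Sum = 0.8268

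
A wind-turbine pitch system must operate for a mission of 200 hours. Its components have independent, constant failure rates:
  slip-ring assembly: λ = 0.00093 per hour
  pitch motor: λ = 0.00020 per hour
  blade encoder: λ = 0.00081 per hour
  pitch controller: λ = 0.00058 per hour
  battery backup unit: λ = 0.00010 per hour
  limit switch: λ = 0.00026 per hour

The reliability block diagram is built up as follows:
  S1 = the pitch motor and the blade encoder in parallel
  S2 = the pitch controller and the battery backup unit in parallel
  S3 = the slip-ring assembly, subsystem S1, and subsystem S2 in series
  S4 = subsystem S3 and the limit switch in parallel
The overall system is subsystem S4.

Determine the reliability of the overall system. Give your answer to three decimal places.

R(slip-ring assembly) = exp(−0.00093 × 200) = 0.83027
R(pitch motor) = exp(−0.00020 × 200) = 0.96079
R(blade encoder) = exp(−0.00081 × 200) = 0.85044
R(pitch controller) = exp(−0.00058 × 200) = 0.89048
R(battery backup unit) = exp(−0.00010 × 200) = 0.98020
R(limit switch) = exp(−0.00026 × 200) = 0.94933
Parallel (pitch motor and blade encoder): 1 − (1 − 0.96079)(1 − 0.85044) = 0.99414
Parallel (pitch controller and battery backup unit): 1 − (1 − 0.89048)(1 − 0.98020) = 0.99783
Series (slip-ring assembly, [0.99414], and [0.99783]): 0.83027 × 0.99414 × 0.99783 = 0.82361
Parallel ([0.82361] and limit switch): 1 − (1 − 0.82361)(1 − 0.94933) = 0.991

0.991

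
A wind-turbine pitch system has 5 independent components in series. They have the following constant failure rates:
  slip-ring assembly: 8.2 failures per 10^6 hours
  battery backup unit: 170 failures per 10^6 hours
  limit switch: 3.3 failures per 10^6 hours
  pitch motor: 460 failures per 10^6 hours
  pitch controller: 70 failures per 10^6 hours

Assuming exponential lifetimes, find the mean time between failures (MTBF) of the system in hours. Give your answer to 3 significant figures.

1410

Series of exponential components: λ_sys = Σ λ_i
λ_sys = 0.0000082 + 0.00017 + 0.0000033 + 0.00046 + 0.000070 = 7.1150e-04 /h
MTBF = 1 / λ_sys = 1410 h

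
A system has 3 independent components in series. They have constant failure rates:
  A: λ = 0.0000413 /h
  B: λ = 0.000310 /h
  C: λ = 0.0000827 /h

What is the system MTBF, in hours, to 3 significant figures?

Series of exponential components: λ_sys = Σ λ_i
λ_sys = 0.0000413 + 0.000310 + 0.0000827 = 4.3400e-04 /h
MTBF = 1 / λ_sys = 2300 h

2300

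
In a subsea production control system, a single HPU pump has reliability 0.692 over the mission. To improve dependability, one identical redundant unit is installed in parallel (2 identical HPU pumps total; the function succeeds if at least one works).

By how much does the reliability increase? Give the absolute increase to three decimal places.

0.213

R_before = 0.692
R_after = 1 − (1 − 0.692)^2 = 0.905
ΔR = 0.905 − 0.692 = 0.213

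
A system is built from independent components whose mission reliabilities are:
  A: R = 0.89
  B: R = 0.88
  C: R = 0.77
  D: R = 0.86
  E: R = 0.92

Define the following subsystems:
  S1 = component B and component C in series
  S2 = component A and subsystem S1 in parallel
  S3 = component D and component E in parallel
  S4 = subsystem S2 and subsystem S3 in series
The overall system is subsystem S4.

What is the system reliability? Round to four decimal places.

Series (B and C): 0.880000 × 0.770000 = 0.677600
Parallel (A and [0.677600]): 1 − (1 − 0.890000)(1 − 0.677600) = 0.964536
Parallel (D and E): 1 − (1 − 0.860000)(1 − 0.920000) = 0.988800
Series ([0.964536] and [0.988800]): 0.964536 × 0.988800 = 0.9537

0.9537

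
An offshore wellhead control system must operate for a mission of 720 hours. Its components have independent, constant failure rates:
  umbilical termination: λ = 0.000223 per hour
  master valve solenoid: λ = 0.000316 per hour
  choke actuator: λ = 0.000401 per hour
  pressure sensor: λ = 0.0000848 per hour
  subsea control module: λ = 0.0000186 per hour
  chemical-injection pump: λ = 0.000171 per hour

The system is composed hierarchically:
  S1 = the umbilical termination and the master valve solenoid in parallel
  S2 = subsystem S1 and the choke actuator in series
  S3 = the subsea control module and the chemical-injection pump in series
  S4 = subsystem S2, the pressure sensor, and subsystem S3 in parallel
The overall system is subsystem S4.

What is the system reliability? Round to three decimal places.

0.998

R(umbilical termination) = exp(−0.000223 × 720) = 0.85167
R(master valve solenoid) = exp(−0.000316 × 720) = 0.79651
R(choke actuator) = exp(−0.000401 × 720) = 0.74922
R(pressure sensor) = exp(−0.0000848 × 720) = 0.94077
R(subsea control module) = exp(−0.0000186 × 720) = 0.98670
R(chemical-injection pump) = exp(−0.000171 × 720) = 0.88416
Parallel (umbilical termination and master valve solenoid): 1 − (1 − 0.85167)(1 − 0.79651) = 0.96982
Series ([0.96982] and choke actuator): 0.96982 × 0.74922 = 0.72661
Series (subsea control module and chemical-injection pump): 0.98670 × 0.88416 = 0.87240
Parallel ([0.72661], pressure sensor, and [0.87240]): 1 − (1 − 0.72661)(1 − 0.94077)(1 − 0.87240) = 0.998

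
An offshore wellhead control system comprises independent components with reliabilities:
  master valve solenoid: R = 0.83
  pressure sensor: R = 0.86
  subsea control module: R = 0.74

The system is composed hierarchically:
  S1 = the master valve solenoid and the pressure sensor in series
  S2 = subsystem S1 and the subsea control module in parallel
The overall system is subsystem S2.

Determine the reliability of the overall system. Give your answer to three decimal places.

Series (master valve solenoid and pressure sensor): 0.83000 × 0.86000 = 0.71380
Parallel ([0.71380] and subsea control module): 1 − (1 − 0.71380)(1 − 0.74000) = 0.926

0.926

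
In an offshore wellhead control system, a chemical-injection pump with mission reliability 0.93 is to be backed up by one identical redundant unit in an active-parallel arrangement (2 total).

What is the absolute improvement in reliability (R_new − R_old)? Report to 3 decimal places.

0.065

R_before = 0.93
R_after = 1 − (1 − 0.93)^2 = 0.995
ΔR = 0.995 − 0.93 = 0.065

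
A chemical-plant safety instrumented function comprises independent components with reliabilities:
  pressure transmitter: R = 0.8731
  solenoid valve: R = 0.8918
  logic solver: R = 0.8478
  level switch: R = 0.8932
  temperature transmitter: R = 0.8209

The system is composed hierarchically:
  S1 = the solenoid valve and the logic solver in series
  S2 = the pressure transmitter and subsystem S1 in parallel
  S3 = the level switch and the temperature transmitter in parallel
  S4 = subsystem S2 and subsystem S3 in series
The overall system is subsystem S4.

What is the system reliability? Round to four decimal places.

Series (solenoid valve and logic solver): 0.891800 × 0.847800 = 0.756068
Parallel (pressure transmitter and [0.756068]): 1 − (1 − 0.873100)(1 − 0.756068) = 0.969045
Parallel (level switch and temperature transmitter): 1 − (1 − 0.893200)(1 − 0.820900) = 0.980872
Series ([0.969045] and [0.980872]): 0.969045 × 0.980872 = 0.9505

0.9505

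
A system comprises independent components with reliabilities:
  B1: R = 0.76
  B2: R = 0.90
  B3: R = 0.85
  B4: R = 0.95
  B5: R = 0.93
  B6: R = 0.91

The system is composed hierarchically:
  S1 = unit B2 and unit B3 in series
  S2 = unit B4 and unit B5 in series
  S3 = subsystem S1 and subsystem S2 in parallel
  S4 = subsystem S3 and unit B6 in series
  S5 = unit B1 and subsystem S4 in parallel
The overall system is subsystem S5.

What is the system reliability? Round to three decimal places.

Series (B2 and B3): 0.90000 × 0.85000 = 0.76500
Series (B4 and B5): 0.95000 × 0.93000 = 0.88350
Parallel ([0.76500] and [0.88350]): 1 − (1 − 0.76500)(1 − 0.88350) = 0.97262
Series ([0.97262] and B6): 0.97262 × 0.91000 = 0.88508
Parallel (B1 and [0.88508]): 1 − (1 − 0.76000)(1 − 0.88508) = 0.972

0.972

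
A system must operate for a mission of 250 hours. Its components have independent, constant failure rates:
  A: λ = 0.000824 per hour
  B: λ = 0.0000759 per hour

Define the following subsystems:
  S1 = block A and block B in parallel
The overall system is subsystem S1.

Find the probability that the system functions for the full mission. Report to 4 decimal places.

R(A) = exp(−0.000824 × 250) = 0.813833
R(B) = exp(−0.0000759 × 250) = 0.981204
Parallel (A and B): 1 − (1 − 0.813833)(1 − 0.981204) = 0.9965

0.9965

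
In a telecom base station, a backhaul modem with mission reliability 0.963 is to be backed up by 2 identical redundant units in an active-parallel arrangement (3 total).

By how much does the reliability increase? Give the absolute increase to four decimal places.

0.0369

R_before = 0.963
R_after = 1 − (1 − 0.963)^3 = 0.9999
ΔR = 0.9999 − 0.963 = 0.0369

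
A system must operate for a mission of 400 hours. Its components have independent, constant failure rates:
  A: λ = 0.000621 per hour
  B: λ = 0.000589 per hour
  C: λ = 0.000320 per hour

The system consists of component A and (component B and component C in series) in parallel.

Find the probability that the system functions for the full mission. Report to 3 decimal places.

R(A) = exp(−0.000621 × 400) = 0.78005
R(B) = exp(−0.000589 × 400) = 0.79010
R(C) = exp(−0.000320 × 400) = 0.87985
Series (B and C): 0.79010 × 0.87985 = 0.69517
Parallel (A and [0.69517]): 1 − (1 − 0.78005)(1 − 0.69517) = 0.933

0.933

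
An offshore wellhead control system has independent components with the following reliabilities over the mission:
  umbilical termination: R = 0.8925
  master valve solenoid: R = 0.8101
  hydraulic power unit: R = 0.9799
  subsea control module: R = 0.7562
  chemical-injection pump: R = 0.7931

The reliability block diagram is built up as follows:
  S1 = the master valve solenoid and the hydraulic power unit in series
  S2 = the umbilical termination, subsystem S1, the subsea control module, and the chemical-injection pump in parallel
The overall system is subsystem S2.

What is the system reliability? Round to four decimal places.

0.9989

Series (master valve solenoid and hydraulic power unit): 0.810100 × 0.979900 = 0.793817
Parallel (umbilical termination, [0.793817], subsea control module, and chemical-injection pump): 1 − (1 − 0.892500)(1 − 0.793817)(1 − 0.756200)(1 − 0.793100) = 0.9989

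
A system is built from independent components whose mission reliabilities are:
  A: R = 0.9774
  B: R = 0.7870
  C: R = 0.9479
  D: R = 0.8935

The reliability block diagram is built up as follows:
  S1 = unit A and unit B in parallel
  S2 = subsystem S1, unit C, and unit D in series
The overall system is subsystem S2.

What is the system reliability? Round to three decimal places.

0.843

Parallel (A and B): 1 − (1 − 0.97740)(1 − 0.78700) = 0.99519
Series ([0.99519], C, and D): 0.99519 × 0.94790 × 0.89350 = 0.843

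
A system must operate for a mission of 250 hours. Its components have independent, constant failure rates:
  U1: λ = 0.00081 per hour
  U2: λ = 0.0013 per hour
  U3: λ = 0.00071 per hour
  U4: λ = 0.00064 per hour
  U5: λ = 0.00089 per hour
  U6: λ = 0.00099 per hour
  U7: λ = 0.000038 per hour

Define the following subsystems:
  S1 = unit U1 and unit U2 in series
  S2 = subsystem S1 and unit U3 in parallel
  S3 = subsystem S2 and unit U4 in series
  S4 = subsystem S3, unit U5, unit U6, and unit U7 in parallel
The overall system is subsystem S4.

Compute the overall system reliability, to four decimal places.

0.9999

R(U1) = exp(−0.00081 × 250) = 0.816686
R(U2) = exp(−0.0013 × 250) = 0.722527
R(U3) = exp(−0.00071 × 250) = 0.837361
R(U4) = exp(−0.00064 × 250) = 0.852144
R(U5) = exp(−0.00089 × 250) = 0.800515
R(U6) = exp(−0.00099 × 250) = 0.780750
R(U7) = exp(−0.000038 × 250) = 0.990545
Series (U1 and U2): 0.816686 × 0.722527 = 0.590078
Parallel ([0.590078] and U3): 1 − (1 − 0.590078)(1 − 0.837361) = 0.933331
Series ([0.933331] and U4): 0.933331 × 0.852144 = 0.795332
Parallel ([0.795332], U5, U6, and U7): 1 − (1 − 0.795332)(1 − 0.800515)(1 − 0.780750)(1 − 0.990545) = 0.9999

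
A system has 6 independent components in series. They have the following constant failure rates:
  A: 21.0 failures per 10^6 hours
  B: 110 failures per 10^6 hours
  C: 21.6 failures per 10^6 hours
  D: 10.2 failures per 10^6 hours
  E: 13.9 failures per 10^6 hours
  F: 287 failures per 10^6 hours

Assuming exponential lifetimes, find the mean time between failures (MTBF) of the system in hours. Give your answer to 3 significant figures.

Series of exponential components: λ_sys = Σ λ_i
λ_sys = 0.0000210 + 0.000110 + 0.0000216 + 0.0000102 + 0.0000139 + 0.000287 = 4.6370e-04 /h
MTBF = 1 / λ_sys = 2160 h

2160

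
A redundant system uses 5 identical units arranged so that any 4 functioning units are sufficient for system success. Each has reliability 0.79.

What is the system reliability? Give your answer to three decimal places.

0.717

R = Σ_{i=4}^{5} C(5,i) p^i (1−p)^{5−i} with p = 0.79
C(5,4)·0.79^4·0.21^1 = 0.40898
C(5,5)·0.79^5·0.21^0 = 0.30771
Sum = 0.717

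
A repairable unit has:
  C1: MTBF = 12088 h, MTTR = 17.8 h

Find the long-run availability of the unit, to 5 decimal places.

0.99853

A(C1) = MTBF/(MTBF+MTTR) = 12088/(12088+17.8) = 0.99853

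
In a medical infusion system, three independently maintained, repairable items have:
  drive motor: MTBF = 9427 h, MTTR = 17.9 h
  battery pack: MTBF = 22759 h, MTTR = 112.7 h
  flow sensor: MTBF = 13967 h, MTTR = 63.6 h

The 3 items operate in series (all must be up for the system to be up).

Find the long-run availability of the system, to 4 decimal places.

0.9887

A(drive motor) = MTBF/(MTBF+MTTR) = 9427/(9427+17.9) = 0.998105
A(battery pack) = MTBF/(MTBF+MTTR) = 22759/(22759+112.7) = 0.995073
A(flow sensor) = MTBF/(MTBF+MTTR) = 13967/(13967+63.6) = 0.995467
Series availability: 0.998105 × 0.995073 × 0.995467 = 0.9887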